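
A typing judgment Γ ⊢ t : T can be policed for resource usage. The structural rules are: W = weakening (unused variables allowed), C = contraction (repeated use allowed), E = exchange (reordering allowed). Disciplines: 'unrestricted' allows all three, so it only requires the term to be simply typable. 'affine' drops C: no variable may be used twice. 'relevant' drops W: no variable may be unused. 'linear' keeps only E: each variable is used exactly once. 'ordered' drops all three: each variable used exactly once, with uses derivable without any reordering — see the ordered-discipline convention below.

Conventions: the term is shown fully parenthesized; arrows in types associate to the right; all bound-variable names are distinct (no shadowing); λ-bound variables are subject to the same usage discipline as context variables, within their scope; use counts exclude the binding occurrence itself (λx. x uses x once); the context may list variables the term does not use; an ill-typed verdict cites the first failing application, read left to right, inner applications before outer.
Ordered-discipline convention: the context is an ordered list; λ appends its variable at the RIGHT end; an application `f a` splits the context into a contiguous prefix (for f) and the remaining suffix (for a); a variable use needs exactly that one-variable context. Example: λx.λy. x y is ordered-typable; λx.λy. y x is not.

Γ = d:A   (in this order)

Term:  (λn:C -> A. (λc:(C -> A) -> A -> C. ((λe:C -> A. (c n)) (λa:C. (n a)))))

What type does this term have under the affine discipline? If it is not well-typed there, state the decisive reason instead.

not well-typed under affine — uses contraction: n ×2
variable uses: d: 0; n (λ-bound): 2; c (λ-bound): 1; e (λ-bound): 0; a (λ-bound): 1
uses in reading order: c, n, n, a
typing: ✓ — (C -> A) -> ((C -> A) -> A -> C) -> A -> C
all disciplines: ordered ✗ | linear ✗ | affine ✗ | relevant ✗ | unrestricted ✓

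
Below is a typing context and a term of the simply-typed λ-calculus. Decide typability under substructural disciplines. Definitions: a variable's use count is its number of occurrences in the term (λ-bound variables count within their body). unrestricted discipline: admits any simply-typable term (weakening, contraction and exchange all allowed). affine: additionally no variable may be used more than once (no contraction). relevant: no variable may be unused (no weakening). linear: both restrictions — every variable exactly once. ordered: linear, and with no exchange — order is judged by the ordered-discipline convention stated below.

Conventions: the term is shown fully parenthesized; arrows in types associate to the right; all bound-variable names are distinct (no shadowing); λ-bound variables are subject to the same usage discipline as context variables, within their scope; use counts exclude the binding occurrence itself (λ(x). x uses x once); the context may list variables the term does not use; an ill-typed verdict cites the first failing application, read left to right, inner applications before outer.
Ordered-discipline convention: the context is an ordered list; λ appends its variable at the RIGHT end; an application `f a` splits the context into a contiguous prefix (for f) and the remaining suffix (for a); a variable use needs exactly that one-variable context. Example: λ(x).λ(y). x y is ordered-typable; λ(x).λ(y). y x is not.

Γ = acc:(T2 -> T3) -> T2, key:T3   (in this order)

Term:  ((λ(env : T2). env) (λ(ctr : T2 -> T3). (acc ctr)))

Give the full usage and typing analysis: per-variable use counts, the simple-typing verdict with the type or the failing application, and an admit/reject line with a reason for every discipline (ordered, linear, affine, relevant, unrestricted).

use counts: acc ×1; key ×0; env (λ-bound) ×1; ctr (λ-bound) ×1
uses in reading order: env, acc, ctr
typing: ill-typed: an application expects T2 but receives (T2 -> T3) -> T2
ordered: ✗, fails simple typing
linear: ✗, a type mismatch blocks all five
affine: ✗, the type mismatch rejects it
relevant: ✗, not simply typable
unrestricted: ✗, fails simple typing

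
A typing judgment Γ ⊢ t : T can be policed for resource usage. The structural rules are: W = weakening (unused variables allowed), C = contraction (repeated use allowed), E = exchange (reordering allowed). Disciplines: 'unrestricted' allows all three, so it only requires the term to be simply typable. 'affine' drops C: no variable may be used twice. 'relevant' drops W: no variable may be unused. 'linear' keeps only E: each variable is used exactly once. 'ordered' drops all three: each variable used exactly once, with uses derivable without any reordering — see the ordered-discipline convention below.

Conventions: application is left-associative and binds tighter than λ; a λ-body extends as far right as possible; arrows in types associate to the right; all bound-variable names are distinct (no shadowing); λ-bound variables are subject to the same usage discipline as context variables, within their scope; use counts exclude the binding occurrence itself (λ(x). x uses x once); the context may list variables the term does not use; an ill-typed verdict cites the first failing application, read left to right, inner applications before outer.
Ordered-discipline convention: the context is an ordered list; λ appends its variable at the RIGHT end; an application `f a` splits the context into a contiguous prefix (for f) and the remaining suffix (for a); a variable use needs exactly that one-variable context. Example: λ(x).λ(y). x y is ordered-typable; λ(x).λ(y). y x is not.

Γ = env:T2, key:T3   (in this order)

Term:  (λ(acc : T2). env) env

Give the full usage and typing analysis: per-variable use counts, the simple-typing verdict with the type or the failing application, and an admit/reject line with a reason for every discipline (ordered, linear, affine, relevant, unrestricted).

use counts: env=2, key=0, acc (λ-bound)=0
order of uses: env, env
typing: well-typed at T2
ordered: ✗, env ×2 used more than once (contraction); unused: key, acc — weakening required
linear: ✗, env ×2 used more than once (contraction); unused: key, acc — weakening required
affine: ✗, env ×2 used more than once (contraction)
relevant: ✗, unused: key, acc — weakening required
unrestricted: ✓, simply typable at T2; W, C, E all held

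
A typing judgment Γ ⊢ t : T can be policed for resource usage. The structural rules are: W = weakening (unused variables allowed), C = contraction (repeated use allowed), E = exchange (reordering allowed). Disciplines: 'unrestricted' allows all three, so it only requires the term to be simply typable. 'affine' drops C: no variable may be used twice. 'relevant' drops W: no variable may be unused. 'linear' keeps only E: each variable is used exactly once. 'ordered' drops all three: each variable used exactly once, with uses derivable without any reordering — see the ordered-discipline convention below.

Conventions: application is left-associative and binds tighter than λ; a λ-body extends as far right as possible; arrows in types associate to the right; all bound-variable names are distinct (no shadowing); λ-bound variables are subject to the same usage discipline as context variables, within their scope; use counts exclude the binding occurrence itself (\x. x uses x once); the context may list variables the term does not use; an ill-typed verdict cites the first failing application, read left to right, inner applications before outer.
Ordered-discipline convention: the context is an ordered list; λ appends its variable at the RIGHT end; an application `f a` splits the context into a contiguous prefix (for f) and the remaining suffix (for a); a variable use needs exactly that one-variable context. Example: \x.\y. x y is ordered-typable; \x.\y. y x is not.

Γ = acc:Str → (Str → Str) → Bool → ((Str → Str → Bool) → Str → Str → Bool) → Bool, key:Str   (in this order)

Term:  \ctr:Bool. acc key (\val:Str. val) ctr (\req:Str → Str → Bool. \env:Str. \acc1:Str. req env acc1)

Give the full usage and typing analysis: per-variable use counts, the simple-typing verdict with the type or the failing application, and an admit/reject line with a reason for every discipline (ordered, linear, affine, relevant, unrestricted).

usage: acc: 1×; key: 1×; ctr (bound): 1×; val (bound): 1×; req (bound): 1×; env (bound): 1×; acc1 (bound): 1×
left-to-right use order: acc, key, val, ctr, req, env, acc1
typing: well-typed at Bool → Bool
ordered ✓ (acc, key, ctr, val, req, env, acc1: once each, no exchange needed)
linear ✓ (exactly-once usage across acc, key, ctr, val, req, env, acc1)
affine ✓ (at most one use each (acc, key, ctr, val, req, env, acc1))
relevant ✓ (at least one use each (acc, key, ctr, val, req, env, acc1))
unrestricted ✓ (well-typed at Bool → Bool; no restrictions here)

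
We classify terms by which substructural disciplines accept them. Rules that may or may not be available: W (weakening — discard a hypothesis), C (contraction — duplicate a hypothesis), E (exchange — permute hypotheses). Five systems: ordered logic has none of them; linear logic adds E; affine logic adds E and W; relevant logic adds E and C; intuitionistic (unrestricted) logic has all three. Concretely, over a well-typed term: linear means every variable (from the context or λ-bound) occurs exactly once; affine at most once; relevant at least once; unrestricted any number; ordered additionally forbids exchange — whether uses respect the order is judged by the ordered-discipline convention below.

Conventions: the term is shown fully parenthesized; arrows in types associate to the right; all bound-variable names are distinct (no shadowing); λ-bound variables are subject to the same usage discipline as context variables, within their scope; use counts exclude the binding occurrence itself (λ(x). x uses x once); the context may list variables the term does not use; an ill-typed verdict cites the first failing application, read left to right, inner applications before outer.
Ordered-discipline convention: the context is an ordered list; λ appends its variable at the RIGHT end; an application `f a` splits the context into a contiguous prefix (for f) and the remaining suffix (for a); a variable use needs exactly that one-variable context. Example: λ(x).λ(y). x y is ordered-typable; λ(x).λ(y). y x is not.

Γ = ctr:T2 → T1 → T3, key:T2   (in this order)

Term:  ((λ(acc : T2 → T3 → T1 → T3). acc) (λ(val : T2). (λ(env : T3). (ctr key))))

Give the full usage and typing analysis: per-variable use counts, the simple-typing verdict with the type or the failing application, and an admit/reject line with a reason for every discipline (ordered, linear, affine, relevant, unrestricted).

counts: ctr ×1; key ×1; acc (bound) ×1; val (bound) ×0; env (bound) ×0
order of uses: acc, ctr, key
typing: ✓ — T2 → T3 → T1 → T3
ordered: ✗, needs weakening: val, env unused
linear: ✗, needs weakening: val, env unused
affine: ✓, at most one use each (ctr, key, acc, val, env)
relevant: ✗, needs weakening: val, env unused
unrestricted: ✓, type-checks (T2 → T3 → T1 → T3) and nothing is barred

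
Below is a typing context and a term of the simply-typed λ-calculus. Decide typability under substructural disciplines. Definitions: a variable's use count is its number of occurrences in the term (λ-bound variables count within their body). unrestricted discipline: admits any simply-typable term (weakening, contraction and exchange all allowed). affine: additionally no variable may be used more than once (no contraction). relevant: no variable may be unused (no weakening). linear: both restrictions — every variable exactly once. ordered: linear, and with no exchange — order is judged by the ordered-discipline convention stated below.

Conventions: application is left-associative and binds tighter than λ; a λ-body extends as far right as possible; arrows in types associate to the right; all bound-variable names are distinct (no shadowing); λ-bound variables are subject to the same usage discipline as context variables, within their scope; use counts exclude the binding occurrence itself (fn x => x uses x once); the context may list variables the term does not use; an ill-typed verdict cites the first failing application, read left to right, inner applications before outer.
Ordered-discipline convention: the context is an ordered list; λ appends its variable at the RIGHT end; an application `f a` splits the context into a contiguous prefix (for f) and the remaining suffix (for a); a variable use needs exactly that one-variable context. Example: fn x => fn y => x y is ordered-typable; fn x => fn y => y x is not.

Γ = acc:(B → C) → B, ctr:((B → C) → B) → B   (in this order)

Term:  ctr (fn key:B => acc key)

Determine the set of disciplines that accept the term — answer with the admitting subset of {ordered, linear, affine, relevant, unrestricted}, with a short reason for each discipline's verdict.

admitted in: none
counts: acc ×1, ctr ×1, key (λ-bound) ×1
order of uses: ctr, acc, key
typing: ill-typed: an application expects B → C but receives B
ordered ✗ (fails simple typing)
linear ✗ (a type mismatch blocks all five)
affine ✗ (the type mismatch rejects it)
relevant ✗ (not simply typable)
unrestricted ✗ (fails simple typing)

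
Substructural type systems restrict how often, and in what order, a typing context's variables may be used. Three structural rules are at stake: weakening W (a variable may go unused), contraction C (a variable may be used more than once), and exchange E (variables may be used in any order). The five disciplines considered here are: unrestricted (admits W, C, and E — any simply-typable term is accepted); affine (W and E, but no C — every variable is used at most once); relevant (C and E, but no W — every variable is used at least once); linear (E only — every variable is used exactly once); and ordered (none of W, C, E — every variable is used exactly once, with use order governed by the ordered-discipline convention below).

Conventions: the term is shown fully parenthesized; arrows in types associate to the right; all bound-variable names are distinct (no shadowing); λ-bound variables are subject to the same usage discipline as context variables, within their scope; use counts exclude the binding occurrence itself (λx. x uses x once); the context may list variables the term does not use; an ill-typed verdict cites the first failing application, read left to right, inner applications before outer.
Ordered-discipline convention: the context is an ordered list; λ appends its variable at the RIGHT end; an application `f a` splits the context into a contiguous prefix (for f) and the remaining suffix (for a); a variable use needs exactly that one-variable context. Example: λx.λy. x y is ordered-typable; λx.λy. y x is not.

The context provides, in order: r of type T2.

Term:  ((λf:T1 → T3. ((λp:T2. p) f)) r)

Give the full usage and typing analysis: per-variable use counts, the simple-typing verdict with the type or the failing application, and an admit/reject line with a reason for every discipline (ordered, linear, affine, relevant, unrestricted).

variable uses: r=1; f (λ-bound)=1; p (λ-bound)=1
use order (left to right): p, f, r
typing: ill-typed: a function awaiting T2 gets T1 → T3
ordered: ✗ — the type mismatch rejects it
linear: ✗ — not simply typable
affine: ✗ — fails simple typing
relevant: ✗ — a type mismatch blocks all five
unrestricted: ✗ — the type mismatch rejects it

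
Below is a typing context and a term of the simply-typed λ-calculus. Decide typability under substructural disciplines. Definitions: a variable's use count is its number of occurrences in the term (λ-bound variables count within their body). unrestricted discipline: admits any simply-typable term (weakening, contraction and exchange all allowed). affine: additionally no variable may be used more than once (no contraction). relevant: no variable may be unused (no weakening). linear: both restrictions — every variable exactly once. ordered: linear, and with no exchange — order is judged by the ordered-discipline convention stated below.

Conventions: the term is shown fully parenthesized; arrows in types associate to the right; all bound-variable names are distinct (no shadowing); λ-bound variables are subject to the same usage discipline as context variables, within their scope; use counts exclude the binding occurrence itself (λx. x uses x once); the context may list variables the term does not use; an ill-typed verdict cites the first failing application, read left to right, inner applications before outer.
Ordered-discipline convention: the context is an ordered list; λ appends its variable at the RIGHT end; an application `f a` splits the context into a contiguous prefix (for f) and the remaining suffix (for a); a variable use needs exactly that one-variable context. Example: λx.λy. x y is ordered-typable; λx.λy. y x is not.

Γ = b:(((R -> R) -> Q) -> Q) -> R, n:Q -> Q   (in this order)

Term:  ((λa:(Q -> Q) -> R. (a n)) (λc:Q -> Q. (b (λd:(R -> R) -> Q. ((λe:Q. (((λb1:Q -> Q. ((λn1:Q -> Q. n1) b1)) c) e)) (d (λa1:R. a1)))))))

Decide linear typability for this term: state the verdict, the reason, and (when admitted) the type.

yes — exactly-once usage across b, n, a, c, d, e, b1, n1, a1; term : R
variable uses: b ×1, n ×1, a (λ-bound) ×1, c (λ-bound) ×1, d (λ-bound) ×1, e (λ-bound) ×1, b1 (λ-bound) ×1, n1 (λ-bound) ×1, a1 (λ-bound) ×1
use order (left to right): a, n, b, n1, b1, c, e, d, a1
typing: well-typed at R
across the five disciplines: ordered ✗, linear ✓, affine ✓, relevant ✓, unrestricted ✓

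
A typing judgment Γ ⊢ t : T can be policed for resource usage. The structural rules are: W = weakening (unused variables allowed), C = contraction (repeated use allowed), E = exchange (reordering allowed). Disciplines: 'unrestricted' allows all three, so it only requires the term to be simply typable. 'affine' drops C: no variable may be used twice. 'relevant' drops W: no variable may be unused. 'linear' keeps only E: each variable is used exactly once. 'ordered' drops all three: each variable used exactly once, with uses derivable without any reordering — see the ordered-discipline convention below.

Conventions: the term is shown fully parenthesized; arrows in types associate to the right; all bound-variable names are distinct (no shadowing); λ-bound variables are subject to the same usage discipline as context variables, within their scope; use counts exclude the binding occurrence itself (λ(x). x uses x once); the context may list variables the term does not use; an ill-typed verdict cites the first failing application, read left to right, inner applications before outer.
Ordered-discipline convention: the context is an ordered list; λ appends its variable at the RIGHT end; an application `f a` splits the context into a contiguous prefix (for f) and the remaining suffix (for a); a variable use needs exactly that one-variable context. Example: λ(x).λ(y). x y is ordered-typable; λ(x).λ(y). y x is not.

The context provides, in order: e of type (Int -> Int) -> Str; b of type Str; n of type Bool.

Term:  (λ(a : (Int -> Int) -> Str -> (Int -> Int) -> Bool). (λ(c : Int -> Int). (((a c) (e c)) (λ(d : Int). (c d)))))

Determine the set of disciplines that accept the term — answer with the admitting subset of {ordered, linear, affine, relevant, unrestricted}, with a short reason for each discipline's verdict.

admitting disciplines: unrestricted
counts: e=1, b=0, n=0, a (bound)=1, c (bound)=3, d (bound)=1
uses in reading order: a, c, e, c, c, d
typing: well-typed — term : ((Int -> Int) -> Str -> (Int -> Int) -> Bool) -> (Int -> Int) -> Bool
ordered ✗ (repeated use of c ×3; needs weakening: b, n unused)
linear ✗ (repeated use of c ×3; needs weakening: b, n unused)
affine ✗ (repeated use of c ×3)
relevant ✗ (needs weakening: b, n unused)
unrestricted ✓ (typability at ((Int -> Int) -> Str -> (Int -> Int) -> Bool) -> (Int -> Int) -> Bool is all that's needed)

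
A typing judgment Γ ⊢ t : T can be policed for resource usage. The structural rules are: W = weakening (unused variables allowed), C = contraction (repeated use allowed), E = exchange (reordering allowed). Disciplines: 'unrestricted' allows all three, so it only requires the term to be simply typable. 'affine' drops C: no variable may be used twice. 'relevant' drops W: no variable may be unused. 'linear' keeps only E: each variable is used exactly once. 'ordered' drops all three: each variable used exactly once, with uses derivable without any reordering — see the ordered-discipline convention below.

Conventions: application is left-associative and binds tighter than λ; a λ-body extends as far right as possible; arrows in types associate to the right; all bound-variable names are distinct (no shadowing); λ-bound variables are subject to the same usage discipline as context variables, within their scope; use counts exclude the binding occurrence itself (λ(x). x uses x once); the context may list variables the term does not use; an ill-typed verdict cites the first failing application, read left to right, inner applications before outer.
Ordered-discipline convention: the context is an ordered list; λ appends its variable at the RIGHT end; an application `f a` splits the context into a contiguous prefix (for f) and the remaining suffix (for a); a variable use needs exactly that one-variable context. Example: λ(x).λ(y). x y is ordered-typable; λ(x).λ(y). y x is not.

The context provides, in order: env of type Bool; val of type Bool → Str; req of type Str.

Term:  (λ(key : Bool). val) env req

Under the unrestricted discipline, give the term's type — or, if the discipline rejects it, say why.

not well-typed under unrestricted — the type mismatch rejects it
usage: env: 1×, val: 1×, req: 1×, key (λ-bound): 0×
order of uses: val, env, req
typing: ill-typed: an application expects Bool but receives Str
summary: ordered ✗ · linear ✗ · affine ✗ · relevant ✗ · unrestricted ✗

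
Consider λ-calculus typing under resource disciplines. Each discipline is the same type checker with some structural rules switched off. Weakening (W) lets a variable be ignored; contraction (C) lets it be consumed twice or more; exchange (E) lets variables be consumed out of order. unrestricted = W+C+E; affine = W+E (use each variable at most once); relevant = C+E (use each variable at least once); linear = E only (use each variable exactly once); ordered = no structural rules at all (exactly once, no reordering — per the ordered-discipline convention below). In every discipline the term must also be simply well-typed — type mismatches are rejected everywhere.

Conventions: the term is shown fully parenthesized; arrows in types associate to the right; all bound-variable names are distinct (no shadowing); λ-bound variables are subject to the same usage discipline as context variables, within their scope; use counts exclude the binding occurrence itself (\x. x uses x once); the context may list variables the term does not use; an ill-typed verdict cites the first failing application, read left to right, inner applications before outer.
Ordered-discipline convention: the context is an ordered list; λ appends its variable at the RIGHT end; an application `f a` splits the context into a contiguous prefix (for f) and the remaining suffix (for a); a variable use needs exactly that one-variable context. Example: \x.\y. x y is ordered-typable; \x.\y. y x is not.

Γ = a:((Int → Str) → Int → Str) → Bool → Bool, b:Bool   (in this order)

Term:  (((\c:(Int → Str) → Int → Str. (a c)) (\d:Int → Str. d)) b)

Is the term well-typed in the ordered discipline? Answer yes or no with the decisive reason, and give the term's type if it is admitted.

yes — a, b, c, d: once each, no exchange needed; term : Bool
variable uses: a: 1×, b: 1×, c (λ-bound): 1×, d (λ-bound): 1×
uses in reading order: a, c, d, b
typing: the term checks, with type Bool
summary: ordered ✓, linear ✓, affine ✓, relevant ✓, unrestricted ✓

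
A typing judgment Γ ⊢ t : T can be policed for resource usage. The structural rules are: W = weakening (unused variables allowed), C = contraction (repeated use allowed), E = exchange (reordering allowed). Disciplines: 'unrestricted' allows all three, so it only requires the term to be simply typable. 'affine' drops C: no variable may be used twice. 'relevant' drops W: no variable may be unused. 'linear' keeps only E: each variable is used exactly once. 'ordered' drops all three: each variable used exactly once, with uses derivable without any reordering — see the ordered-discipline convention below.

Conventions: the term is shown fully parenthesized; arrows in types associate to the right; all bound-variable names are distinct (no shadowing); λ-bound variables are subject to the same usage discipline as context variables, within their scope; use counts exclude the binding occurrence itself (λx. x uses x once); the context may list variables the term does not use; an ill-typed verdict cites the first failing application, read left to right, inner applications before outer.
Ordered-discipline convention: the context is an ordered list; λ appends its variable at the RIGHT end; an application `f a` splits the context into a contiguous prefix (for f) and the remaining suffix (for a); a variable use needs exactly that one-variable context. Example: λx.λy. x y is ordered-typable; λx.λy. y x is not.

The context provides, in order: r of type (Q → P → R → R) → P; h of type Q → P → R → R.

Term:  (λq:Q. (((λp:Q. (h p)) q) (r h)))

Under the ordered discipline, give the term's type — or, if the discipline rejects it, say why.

not well-typed under ordered — needs contraction — h ×2
counts: r ×1; h ×2; q (λ-bound) ×1; p (λ-bound) ×1
order of uses: h, p, q, r, h
typing: the term checks, with type Q → R → R
summary: ordered ✗ | linear ✗ | affine ✗ | relevant ✓ | unrestricted ✓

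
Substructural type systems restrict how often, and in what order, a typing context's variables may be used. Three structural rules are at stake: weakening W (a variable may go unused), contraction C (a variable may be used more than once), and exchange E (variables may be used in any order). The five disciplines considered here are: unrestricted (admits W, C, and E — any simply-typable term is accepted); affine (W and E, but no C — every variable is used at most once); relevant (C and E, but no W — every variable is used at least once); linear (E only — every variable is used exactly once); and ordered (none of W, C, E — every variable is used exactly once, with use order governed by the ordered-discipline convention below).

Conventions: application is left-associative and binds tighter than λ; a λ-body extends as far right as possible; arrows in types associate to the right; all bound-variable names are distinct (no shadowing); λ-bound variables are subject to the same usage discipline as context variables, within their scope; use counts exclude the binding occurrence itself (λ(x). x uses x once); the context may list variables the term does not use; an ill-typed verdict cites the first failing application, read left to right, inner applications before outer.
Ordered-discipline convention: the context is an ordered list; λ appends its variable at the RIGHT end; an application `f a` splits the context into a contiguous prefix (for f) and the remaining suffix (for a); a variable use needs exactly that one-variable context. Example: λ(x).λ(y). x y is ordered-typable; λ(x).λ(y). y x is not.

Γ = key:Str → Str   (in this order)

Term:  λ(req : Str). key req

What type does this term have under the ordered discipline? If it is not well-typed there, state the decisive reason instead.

term : Str → Str
counts: key: 1; req (bound): 1
uses in reading order: key, req
typing: well-typed — term : Str → Str
across the five disciplines: ordered ✓ · linear ✓ · affine ✓ · relevant ✓ · unrestricted ✓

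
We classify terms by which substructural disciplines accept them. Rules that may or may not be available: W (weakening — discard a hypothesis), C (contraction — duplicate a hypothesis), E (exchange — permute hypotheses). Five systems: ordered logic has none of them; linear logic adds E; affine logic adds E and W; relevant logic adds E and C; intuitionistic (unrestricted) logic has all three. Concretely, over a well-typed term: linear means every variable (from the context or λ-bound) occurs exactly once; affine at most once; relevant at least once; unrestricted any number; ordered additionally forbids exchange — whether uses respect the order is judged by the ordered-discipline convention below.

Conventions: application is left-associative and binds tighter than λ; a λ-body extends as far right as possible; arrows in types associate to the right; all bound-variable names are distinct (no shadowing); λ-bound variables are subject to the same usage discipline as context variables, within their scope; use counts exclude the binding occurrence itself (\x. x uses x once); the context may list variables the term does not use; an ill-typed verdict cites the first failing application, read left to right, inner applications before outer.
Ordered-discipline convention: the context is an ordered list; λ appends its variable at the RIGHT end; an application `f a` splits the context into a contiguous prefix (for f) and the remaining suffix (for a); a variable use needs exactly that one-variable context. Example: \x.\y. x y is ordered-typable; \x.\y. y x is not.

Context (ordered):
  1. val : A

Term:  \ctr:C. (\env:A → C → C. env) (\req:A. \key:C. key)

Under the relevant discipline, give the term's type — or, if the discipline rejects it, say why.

not well-typed under relevant — needs weakening: val, ctr, req unused
usage: val=0; ctr (λ-bound)=0; env (λ-bound)=1; req (λ-bound)=0; key (λ-bound)=1
order of uses: env, key
typing: the term checks, with type C → A → C → C
summary: ordered ✗ | linear ✗ | affine ✓ | relevant ✗ | unrestricted ✓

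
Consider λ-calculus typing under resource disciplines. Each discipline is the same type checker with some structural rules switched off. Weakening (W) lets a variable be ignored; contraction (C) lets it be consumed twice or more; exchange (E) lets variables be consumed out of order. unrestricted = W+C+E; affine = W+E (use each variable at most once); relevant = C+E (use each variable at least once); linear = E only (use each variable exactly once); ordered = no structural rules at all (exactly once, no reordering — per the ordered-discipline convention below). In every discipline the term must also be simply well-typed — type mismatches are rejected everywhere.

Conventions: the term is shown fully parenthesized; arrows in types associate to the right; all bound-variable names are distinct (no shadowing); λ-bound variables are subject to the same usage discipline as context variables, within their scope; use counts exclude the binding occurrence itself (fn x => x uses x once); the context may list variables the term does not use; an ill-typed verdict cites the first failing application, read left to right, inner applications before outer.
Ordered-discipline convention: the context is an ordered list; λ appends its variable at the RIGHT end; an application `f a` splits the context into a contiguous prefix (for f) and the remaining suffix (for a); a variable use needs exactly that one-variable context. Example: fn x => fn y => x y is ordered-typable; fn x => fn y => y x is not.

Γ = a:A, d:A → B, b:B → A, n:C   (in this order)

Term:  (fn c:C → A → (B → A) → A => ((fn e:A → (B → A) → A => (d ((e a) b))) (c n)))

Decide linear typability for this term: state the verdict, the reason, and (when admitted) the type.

yes — a, d, b, n, c, e: one use apiece; term : (C → A → (B → A) → A) → B
counts: a=1; d=1; b=1; n=1; c (bound)=1; e (bound)=1
use order (left to right): d, e, a, b, c, n
typing: well-typed at (C → A → (B → A) → A) → B
summary: ordered ✗ | linear ✓ | affine ✓ | relevant ✓ | unrestricted ✓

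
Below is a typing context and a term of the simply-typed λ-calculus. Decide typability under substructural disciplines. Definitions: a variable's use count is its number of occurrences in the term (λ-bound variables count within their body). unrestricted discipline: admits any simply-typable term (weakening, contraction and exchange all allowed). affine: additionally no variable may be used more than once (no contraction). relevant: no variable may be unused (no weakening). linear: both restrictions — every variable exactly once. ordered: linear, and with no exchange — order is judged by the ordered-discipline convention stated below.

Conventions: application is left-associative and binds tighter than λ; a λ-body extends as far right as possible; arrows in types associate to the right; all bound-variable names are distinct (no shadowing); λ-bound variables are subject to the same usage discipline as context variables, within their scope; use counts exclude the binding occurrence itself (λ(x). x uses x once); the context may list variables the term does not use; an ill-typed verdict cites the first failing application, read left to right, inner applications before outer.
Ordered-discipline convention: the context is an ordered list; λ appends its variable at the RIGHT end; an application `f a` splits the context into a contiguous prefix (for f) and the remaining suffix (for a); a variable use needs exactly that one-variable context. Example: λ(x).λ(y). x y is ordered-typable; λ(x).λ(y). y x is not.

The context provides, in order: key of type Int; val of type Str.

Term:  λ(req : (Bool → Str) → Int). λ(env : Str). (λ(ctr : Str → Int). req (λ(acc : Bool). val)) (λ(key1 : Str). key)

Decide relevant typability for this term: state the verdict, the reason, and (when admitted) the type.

no — unused: env, ctr, acc, key1 — weakening required
variable uses: key=1; val=1; req [bound]=1; env [bound]=0; ctr [bound]=0; acc [bound]=0; key1 [bound]=0
order of uses: req, val, key
typing: well-typed — term : ((Bool → Str) → Int) → Str → Int
summary: ordered ✗ · linear ✗ · affine ✓ · relevant ✗ · unrestricted ✓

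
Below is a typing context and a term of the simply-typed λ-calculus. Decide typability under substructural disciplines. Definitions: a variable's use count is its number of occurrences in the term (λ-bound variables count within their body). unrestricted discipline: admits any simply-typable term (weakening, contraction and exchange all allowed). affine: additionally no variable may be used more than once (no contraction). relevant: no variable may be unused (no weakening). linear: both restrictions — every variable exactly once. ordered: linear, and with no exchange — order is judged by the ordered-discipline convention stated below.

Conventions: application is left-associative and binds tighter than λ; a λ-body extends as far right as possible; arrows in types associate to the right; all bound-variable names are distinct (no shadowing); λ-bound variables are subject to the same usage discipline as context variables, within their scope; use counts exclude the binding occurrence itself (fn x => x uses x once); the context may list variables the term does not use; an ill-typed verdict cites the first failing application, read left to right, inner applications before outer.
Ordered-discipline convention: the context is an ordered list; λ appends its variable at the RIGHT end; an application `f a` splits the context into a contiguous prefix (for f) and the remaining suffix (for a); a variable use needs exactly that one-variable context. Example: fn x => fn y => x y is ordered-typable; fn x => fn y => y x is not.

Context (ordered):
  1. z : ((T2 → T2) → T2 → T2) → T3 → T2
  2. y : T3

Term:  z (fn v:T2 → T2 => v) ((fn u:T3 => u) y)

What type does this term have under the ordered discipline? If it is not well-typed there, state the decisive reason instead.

term : T2
use counts: z=1, y=1, v (bound)=1, u (bound)=1
uses in reading order: z, v, u, y
typing: well-typed — term : T2
per-discipline verdicts: ordered ✓; linear ✓; affine ✓; relevant ✓; unrestricted ✓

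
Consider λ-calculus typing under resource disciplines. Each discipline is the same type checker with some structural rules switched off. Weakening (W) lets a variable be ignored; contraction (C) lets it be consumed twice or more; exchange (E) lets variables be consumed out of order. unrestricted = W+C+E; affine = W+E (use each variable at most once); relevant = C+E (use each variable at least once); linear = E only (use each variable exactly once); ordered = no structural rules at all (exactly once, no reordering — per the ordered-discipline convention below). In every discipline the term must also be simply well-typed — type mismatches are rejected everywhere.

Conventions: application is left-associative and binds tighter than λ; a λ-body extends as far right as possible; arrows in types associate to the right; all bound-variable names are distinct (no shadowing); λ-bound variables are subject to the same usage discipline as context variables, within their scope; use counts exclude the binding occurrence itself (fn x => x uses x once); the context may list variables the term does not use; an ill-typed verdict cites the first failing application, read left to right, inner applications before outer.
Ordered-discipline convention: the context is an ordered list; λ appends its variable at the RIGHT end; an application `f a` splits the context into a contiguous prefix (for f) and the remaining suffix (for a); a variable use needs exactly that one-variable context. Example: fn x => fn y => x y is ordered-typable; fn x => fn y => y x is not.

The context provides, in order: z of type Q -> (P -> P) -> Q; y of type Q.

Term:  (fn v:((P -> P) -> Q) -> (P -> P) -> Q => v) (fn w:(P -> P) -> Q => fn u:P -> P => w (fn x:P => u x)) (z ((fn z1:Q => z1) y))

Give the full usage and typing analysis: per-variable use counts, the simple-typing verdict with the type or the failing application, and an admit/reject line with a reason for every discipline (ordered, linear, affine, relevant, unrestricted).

counts: z ×1; y ×1; v [bound] ×1; w [bound] ×1; u [bound] ×1; x [bound] ×1; z1 [bound] ×1
uses in reading order: v, w, u, x, z, z1, y
typing: the term checks, with type (P -> P) -> Q
ordered: ✓, z, y, v, w, u, x, z1: once each, no exchange needed
linear: ✓, single use per variable (z, y, v, w, u, x, z1)
affine: ✓, no duplicate uses among z, y, v, w, u, x, z1
relevant: ✓, none of z, y, v, w, u, x, z1 goes unused
unrestricted: ✓, typability at (P -> P) -> Q is all that's needed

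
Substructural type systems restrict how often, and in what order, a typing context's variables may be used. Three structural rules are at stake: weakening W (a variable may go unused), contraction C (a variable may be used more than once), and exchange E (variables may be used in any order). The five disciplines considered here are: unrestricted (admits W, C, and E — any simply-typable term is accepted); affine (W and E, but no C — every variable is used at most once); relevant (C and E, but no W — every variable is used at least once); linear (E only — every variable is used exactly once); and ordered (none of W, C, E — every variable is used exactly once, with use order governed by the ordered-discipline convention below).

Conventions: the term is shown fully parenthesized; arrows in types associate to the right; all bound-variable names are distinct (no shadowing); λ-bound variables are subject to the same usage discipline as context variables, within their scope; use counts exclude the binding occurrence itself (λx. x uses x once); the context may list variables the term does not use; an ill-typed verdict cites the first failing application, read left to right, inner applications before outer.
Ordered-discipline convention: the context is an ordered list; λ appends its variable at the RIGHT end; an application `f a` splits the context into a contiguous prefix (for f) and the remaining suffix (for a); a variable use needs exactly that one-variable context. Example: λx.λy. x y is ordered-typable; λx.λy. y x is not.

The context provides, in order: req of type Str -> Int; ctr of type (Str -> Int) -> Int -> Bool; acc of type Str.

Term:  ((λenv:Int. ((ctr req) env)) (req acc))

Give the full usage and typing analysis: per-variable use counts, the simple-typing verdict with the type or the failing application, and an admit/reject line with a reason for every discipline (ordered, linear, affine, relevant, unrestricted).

counts: req: 2; ctr: 1; acc: 1; env (λ-bound): 1
uses in reading order: ctr, req, env, req, acc
typing: the term checks, with type Bool
ordered: ✗ — req ×2 used more than once (contraction)
linear: ✗ — req ×2 used more than once (contraction)
affine: ✗ — req ×2 used more than once (contraction)
relevant: ✓ — none of req, ctr, acc, env goes unused
unrestricted: ✓ — simply typable at Bool; W, C, E all held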